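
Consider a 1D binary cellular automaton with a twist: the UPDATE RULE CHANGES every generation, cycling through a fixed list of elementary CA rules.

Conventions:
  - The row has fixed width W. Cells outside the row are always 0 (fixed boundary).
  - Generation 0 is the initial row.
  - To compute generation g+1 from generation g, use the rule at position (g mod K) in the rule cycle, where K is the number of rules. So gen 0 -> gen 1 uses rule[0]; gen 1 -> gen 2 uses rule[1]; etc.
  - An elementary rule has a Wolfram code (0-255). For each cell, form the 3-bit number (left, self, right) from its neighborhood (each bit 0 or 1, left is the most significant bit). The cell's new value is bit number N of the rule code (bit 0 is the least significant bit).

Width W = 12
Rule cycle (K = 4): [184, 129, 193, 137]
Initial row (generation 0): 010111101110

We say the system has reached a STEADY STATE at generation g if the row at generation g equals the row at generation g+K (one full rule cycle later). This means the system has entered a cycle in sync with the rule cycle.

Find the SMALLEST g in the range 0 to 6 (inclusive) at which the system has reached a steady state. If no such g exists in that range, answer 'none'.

Answer: none

Derivation:
Gen 0: 010111101110
Gen 1 (rule 184): 001111011101
Gen 2 (rule 129): 100110001000
Gen 3 (rule 193): 000010100011
Gen 4 (rule 137): 111000001010
Gen 5 (rule 184): 110100000101
Gen 6 (rule 129): 000001110000
Gen 7 (rule 193): 111100110111
Gen 8 (rule 137): 111000100110
Gen 9 (rule 184): 110100010101
Gen 10 (rule 129): 000001000000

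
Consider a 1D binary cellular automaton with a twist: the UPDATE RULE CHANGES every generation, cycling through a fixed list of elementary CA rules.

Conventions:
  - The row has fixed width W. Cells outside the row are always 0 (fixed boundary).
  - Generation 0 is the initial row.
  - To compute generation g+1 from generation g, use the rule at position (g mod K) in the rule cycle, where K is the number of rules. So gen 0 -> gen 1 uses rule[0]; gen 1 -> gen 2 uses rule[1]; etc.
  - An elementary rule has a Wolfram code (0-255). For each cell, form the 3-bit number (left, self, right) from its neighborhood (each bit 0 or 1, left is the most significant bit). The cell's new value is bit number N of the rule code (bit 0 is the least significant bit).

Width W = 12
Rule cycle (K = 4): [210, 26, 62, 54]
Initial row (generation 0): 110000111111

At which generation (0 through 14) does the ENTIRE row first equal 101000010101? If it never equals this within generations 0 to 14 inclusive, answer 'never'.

Answer: never

Derivation:
Gen 0: 110000111111
Gen 1 (rule 210): 011001011111
Gen 2 (rule 26): 110110010000
Gen 3 (rule 62): 101101111000
Gen 4 (rule 54): 110010000100
Gen 5 (rule 210): 011101001010
Gen 6 (rule 26): 110000110001
Gen 7 (rule 62): 101001101011
Gen 8 (rule 54): 111110011100
Gen 9 (rule 210): 011111101110
Gen 10 (rule 26): 110000001001
Gen 11 (rule 62): 101000011111
Gen 12 (rule 54): 111100100000
Gen 13 (rule 210): 011111010000
Gen 14 (rule 26): 110000001000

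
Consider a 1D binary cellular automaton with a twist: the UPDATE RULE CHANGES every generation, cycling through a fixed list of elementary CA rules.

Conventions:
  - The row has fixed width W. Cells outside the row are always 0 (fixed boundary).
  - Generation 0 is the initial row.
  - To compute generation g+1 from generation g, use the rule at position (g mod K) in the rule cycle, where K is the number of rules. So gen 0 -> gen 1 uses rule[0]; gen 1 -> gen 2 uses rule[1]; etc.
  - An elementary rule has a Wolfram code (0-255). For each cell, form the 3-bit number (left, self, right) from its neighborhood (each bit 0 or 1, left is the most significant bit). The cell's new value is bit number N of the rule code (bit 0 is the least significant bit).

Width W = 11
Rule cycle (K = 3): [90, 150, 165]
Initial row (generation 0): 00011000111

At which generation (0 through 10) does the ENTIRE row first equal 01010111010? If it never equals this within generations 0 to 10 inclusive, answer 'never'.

Gen 0: 00011000111
Gen 1 (rule 90): 00111101101
Gen 2 (rule 150): 01011000001
Gen 3 (rule 165): 01100011101
Gen 4 (rule 90): 11110110100
Gen 5 (rule 150): 01100000110
Gen 6 (rule 165): 00001110000
Gen 7 (rule 90): 00011011000
Gen 8 (rule 150): 00100000100
Gen 9 (rule 165): 10101110101
Gen 10 (rule 90): 00001010000

Answer: never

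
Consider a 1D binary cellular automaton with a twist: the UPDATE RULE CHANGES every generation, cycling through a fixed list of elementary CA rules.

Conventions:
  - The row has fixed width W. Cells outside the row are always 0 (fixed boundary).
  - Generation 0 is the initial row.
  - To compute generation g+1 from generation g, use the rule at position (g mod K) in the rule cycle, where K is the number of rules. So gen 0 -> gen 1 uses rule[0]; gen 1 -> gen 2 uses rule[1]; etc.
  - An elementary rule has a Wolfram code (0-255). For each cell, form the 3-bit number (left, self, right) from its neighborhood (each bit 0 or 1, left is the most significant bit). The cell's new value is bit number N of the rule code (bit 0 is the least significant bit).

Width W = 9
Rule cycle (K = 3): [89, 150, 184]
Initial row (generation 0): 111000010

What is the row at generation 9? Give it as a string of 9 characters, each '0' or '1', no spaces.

Answer: 001010010

Derivation:
Gen 0: 111000010
Gen 1 (rule 89): 101111001
Gen 2 (rule 150): 100110111
Gen 3 (rule 184): 010101110
Gen 4 (rule 89): 000001011
Gen 5 (rule 150): 000011000
Gen 6 (rule 184): 000010100
Gen 7 (rule 89): 111000011
Gen 8 (rule 150): 010100100
Gen 9 (rule 184): 001010010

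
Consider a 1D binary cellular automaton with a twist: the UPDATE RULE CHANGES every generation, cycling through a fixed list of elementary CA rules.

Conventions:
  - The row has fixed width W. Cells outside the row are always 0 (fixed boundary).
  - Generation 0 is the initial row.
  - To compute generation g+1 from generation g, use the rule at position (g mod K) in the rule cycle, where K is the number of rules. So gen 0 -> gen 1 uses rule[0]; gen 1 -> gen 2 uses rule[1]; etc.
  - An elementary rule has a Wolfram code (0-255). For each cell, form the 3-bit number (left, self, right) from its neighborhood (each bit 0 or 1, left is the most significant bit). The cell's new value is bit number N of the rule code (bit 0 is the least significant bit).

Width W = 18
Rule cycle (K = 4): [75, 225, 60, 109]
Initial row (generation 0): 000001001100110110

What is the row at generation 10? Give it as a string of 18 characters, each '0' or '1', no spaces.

Answer: 111111100101001100

Derivation:
Gen 0: 000001001100110110
Gen 1 (rule 75): 111110011101110110
Gen 2 (rule 225): 011110001110111010
Gen 3 (rule 60): 010001001001100111
Gen 4 (rule 109): 010101001001100101
Gen 5 (rule 75): 100000010011101000
Gen 6 (rule 225): 001111000001110011
Gen 7 (rule 60): 001000100001001010
Gen 8 (rule 109): 101010101101001110
Gen 9 (rule 75): 000000001100011010
Gen 10 (rule 225): 111111100101001100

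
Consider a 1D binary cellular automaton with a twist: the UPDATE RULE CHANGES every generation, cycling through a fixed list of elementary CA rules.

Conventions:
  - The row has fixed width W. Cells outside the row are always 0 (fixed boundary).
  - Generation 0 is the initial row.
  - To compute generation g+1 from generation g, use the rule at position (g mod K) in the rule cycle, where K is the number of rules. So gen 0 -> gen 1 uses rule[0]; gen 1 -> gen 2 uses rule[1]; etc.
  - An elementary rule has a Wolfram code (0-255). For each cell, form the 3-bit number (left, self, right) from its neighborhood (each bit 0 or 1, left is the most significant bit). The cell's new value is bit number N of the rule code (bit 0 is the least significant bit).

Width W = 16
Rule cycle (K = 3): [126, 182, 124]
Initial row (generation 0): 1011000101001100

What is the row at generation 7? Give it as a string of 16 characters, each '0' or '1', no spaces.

Gen 0: 1011000101001100
Gen 1 (rule 126): 1111101111111110
Gen 2 (rule 182): 0111010111111101
Gen 3 (rule 124): 0101111100000111
Gen 4 (rule 126): 1111000110001101
Gen 5 (rule 182): 0110101001010011
Gen 6 (rule 124): 0111111101111011
Gen 7 (rule 126): 1100000111001111

Answer: 1100000111001111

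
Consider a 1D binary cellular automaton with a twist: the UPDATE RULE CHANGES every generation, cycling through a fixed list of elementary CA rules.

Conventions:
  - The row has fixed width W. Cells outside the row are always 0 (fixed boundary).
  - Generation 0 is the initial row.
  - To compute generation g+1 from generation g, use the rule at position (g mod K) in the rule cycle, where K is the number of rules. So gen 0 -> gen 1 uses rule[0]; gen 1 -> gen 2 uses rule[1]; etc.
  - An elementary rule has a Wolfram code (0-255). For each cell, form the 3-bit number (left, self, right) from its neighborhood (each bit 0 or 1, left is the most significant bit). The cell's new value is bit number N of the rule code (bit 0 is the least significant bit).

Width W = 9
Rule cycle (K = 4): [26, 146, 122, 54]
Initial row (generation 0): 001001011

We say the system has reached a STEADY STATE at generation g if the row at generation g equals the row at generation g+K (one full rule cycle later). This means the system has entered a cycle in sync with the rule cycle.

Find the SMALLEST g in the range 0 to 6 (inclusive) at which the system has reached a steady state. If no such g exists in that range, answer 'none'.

Gen 0: 001001011
Gen 1 (rule 26): 010110010
Gen 2 (rule 146): 100001101
Gen 3 (rule 122): 010011110
Gen 4 (rule 54): 111100001
Gen 5 (rule 26): 100010010
Gen 6 (rule 146): 010101101
Gen 7 (rule 122): 101011110
Gen 8 (rule 54): 111100001
Gen 9 (rule 26): 100010010
Gen 10 (rule 146): 010101101

Answer: 4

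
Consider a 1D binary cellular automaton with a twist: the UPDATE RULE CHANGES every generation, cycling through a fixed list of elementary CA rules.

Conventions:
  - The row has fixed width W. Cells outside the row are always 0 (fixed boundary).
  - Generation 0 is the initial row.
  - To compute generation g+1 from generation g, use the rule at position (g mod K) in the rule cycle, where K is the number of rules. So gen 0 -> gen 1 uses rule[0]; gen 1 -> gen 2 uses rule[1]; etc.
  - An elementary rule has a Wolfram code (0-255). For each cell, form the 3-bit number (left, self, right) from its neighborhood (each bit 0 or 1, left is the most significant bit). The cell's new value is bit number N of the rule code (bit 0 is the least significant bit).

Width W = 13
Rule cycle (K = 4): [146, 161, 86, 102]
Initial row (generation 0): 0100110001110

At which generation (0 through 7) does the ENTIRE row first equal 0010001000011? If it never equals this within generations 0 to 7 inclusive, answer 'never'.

Answer: 6

Derivation:
Gen 0: 0100110001110
Gen 1 (rule 146): 1011001010101
Gen 2 (rule 161): 0100000101010
Gen 3 (rule 86): 1110001101011
Gen 4 (rule 102): 0010010111101
Gen 5 (rule 146): 0101100011000
Gen 6 (rule 161): 0010001000011
Gen 7 (rule 86): 0111011100101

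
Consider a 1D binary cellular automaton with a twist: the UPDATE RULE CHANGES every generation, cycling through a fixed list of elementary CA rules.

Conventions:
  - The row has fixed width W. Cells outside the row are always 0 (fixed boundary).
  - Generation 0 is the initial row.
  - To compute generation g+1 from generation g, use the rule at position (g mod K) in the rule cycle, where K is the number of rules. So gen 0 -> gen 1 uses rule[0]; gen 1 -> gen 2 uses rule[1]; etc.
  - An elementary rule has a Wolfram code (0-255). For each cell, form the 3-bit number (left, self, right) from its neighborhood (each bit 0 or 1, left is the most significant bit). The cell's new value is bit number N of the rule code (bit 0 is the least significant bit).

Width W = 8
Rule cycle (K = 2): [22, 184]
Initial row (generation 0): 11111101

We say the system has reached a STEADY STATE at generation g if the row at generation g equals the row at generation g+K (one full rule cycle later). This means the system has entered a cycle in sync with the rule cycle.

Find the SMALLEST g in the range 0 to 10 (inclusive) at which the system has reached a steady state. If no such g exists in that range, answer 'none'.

Gen 0: 11111101
Gen 1 (rule 22): 00000001
Gen 2 (rule 184): 00000000
Gen 3 (rule 22): 00000000
Gen 4 (rule 184): 00000000
Gen 5 (rule 22): 00000000
Gen 6 (rule 184): 00000000
Gen 7 (rule 22): 00000000
Gen 8 (rule 184): 00000000
Gen 9 (rule 22): 00000000
Gen 10 (rule 184): 00000000
Gen 11 (rule 22): 00000000
Gen 12 (rule 184): 00000000

Answer: 2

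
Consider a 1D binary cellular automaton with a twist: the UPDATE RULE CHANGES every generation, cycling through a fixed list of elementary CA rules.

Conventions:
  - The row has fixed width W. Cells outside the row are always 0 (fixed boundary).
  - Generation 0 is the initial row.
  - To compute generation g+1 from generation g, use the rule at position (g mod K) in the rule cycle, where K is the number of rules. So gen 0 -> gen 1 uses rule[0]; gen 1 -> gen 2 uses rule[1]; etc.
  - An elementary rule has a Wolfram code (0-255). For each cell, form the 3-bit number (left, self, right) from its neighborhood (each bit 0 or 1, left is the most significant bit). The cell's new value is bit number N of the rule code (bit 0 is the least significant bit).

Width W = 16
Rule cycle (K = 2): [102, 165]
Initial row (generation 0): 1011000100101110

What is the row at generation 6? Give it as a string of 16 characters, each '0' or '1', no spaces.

Gen 0: 1011000100101110
Gen 1 (rule 102): 1101001101110010
Gen 2 (rule 165): 0011000010100010
Gen 3 (rule 102): 0101000111100110
Gen 4 (rule 165): 0111010011000000
Gen 5 (rule 102): 1001110101000000
Gen 6 (rule 165): 1000101111011111

Answer: 1000101111011111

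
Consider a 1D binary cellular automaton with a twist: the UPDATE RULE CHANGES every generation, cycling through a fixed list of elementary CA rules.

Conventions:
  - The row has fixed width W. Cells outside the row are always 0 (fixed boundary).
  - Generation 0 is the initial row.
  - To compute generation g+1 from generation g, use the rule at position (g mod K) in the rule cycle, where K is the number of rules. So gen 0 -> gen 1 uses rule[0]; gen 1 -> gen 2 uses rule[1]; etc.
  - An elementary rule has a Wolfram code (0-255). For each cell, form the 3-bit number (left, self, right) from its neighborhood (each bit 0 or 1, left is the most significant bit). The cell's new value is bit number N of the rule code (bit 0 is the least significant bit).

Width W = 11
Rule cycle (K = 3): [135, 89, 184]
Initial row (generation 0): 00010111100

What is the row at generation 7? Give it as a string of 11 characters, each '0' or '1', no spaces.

Gen 0: 00010111100
Gen 1 (rule 135): 11110011001
Gen 2 (rule 89): 10011011100
Gen 3 (rule 184): 01010111010
Gen 4 (rule 135): 11010010010
Gen 5 (rule 89): 11001001001
Gen 6 (rule 184): 10100100100
Gen 7 (rule 135): 10101101101

Answer: 10101101101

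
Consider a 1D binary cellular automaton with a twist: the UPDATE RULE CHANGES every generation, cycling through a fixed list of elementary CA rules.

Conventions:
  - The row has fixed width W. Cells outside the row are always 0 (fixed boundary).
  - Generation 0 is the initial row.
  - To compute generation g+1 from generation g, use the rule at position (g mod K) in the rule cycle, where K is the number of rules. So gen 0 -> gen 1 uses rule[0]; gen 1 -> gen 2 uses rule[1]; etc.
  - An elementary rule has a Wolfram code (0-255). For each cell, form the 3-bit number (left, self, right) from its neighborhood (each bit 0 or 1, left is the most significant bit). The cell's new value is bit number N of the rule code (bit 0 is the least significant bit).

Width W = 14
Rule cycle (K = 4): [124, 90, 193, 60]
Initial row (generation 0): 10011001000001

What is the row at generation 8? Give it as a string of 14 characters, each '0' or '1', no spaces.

Answer: 01101100110011

Derivation:
Gen 0: 10011001000001
Gen 1 (rule 124): 11011101100001
Gen 2 (rule 90): 11010101110010
Gen 3 (rule 193): 01000000110000
Gen 4 (rule 60): 01100000101000
Gen 5 (rule 124): 01110000111100
Gen 6 (rule 90): 11011001100110
Gen 7 (rule 193): 01001000100010
Gen 8 (rule 60): 01101100110011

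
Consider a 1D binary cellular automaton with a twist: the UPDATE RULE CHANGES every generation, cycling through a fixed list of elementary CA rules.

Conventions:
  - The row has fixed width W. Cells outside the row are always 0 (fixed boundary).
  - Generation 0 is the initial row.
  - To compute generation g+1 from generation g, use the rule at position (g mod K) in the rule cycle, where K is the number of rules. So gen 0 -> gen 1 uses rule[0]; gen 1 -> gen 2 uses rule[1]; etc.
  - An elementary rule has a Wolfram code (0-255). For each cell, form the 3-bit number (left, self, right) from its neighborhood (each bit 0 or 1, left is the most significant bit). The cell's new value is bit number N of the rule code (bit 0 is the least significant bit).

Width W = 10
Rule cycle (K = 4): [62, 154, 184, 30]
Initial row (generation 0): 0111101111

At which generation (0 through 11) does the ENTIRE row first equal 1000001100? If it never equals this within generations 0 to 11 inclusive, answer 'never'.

Answer: never

Derivation:
Gen 0: 0111101111
Gen 1 (rule 62): 1100011000
Gen 2 (rule 154): 1010110100
Gen 3 (rule 184): 0101101010
Gen 4 (rule 30): 1101001011
Gen 5 (rule 62): 1011111110
Gen 6 (rule 154): 0011111101
Gen 7 (rule 184): 0011111010
Gen 8 (rule 30): 0110000011
Gen 9 (rule 62): 1101000110
Gen 10 (rule 154): 1000101101
Gen 11 (rule 184): 0100011010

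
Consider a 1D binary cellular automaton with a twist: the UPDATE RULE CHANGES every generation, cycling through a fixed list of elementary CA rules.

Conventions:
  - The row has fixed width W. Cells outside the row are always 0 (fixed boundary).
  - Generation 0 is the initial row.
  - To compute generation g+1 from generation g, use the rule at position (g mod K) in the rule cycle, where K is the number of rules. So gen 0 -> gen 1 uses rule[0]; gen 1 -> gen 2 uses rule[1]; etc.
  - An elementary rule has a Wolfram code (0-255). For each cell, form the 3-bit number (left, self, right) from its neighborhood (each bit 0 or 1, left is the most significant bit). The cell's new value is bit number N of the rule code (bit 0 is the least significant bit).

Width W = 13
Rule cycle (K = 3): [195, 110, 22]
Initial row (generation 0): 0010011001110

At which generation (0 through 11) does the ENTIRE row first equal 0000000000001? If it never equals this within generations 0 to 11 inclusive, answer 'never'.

Gen 0: 0010011001110
Gen 1 (rule 195): 1100101010110
Gen 2 (rule 110): 1101111111110
Gen 3 (rule 22): 0000000000001
Gen 4 (rule 195): 1111111111110
Gen 5 (rule 110): 1000000000010
Gen 6 (rule 22): 1100000000111
Gen 7 (rule 195): 0101111111011
Gen 8 (rule 110): 1111000001111
Gen 9 (rule 22): 0000100010000
Gen 10 (rule 195): 1111001100111
Gen 11 (rule 110): 1001011101101

Answer: 3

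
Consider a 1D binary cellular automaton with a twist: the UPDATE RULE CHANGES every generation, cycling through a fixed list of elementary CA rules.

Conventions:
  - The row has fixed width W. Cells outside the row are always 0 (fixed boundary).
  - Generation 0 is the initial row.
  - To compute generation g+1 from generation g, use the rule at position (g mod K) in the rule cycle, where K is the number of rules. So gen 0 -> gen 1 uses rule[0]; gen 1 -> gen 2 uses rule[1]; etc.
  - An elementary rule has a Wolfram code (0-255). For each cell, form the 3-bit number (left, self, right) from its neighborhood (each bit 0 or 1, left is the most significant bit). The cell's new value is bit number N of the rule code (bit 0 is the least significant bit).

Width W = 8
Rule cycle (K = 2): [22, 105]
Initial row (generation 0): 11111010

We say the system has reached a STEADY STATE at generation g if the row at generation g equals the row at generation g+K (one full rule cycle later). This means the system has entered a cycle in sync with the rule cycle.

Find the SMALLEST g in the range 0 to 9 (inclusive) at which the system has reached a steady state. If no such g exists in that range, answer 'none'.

Gen 0: 11111010
Gen 1 (rule 22): 00000011
Gen 2 (rule 105): 11111011
Gen 3 (rule 22): 00000000
Gen 4 (rule 105): 11111111
Gen 5 (rule 22): 00000000
Gen 6 (rule 105): 11111111
Gen 7 (rule 22): 00000000
Gen 8 (rule 105): 11111111
Gen 9 (rule 22): 00000000
Gen 10 (rule 105): 11111111
Gen 11 (rule 22): 00000000

Answer: 3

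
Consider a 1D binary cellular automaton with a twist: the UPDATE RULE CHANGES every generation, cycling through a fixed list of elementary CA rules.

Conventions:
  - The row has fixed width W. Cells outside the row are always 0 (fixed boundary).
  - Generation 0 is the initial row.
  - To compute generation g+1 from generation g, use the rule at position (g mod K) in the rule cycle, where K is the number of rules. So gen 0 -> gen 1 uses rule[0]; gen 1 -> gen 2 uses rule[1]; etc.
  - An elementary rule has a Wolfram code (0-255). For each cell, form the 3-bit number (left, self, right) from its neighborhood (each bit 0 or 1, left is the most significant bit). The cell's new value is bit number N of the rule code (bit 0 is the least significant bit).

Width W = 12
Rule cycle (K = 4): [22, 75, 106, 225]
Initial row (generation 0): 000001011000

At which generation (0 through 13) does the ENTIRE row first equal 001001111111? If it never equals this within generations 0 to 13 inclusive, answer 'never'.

Answer: never

Derivation:
Gen 0: 000001011000
Gen 1 (rule 22): 000011000100
Gen 2 (rule 75): 111111011001
Gen 3 (rule 106): 100001111010
Gen 4 (rule 225): 001100111100
Gen 5 (rule 22): 010011000010
Gen 6 (rule 75): 100111011100
Gen 7 (rule 106): 001101110100
Gen 8 (rule 225): 100110111001
Gen 9 (rule 22): 111000000111
Gen 10 (rule 75): 101011111101
Gen 11 (rule 106): 010110000110
Gen 12 (rule 225): 001010110010
Gen 13 (rule 22): 011010001111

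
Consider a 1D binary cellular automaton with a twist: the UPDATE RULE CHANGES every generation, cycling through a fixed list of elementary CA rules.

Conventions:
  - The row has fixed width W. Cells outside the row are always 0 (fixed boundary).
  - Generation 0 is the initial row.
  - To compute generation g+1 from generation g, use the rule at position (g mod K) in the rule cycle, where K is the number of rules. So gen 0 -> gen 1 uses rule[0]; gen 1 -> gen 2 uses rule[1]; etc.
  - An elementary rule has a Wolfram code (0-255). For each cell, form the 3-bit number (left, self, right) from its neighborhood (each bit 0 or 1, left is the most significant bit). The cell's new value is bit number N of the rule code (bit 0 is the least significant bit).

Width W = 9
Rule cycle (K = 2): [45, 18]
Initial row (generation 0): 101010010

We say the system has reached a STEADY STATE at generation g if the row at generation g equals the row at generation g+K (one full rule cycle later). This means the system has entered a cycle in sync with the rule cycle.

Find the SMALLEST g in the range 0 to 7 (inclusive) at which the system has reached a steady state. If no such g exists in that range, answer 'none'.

Answer: 4

Derivation:
Gen 0: 101010010
Gen 1 (rule 45): 111110010
Gen 2 (rule 18): 000001101
Gen 3 (rule 45): 111101011
Gen 4 (rule 18): 000000000
Gen 5 (rule 45): 111111111
Gen 6 (rule 18): 000000000
Gen 7 (rule 45): 111111111
Gen 8 (rule 18): 000000000
Gen 9 (rule 45): 111111111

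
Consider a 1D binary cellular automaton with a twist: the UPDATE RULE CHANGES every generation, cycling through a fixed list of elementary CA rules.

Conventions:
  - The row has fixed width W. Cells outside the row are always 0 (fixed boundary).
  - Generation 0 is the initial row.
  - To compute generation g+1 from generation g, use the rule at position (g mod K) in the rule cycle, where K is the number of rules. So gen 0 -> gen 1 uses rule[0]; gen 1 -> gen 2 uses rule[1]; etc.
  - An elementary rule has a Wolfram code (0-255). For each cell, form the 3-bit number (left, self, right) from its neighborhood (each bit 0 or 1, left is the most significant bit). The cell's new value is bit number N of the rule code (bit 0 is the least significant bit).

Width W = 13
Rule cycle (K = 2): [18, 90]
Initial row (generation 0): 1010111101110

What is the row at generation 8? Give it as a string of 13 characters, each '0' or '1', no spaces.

Gen 0: 1010111101110
Gen 1 (rule 18): 0000000000001
Gen 2 (rule 90): 0000000000010
Gen 3 (rule 18): 0000000000101
Gen 4 (rule 90): 0000000001000
Gen 5 (rule 18): 0000000010100
Gen 6 (rule 90): 0000000100010
Gen 7 (rule 18): 0000001010101
Gen 8 (rule 90): 0000010000000

Answer: 0000010000000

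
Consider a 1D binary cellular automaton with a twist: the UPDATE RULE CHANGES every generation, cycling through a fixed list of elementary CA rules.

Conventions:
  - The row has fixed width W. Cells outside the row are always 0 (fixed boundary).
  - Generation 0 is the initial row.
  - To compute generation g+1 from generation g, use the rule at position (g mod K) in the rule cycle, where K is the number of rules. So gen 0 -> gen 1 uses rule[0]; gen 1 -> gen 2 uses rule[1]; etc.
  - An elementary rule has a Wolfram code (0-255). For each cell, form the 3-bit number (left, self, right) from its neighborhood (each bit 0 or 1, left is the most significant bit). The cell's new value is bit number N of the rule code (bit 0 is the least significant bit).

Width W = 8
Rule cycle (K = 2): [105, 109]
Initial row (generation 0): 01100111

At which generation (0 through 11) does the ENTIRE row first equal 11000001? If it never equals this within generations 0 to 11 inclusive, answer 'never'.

Gen 0: 01100111
Gen 1 (rule 105): 01100101
Gen 2 (rule 109): 01100111
Gen 3 (rule 105): 01100101
Gen 4 (rule 109): 01100111
Gen 5 (rule 105): 01100101
Gen 6 (rule 109): 01100111
Gen 7 (rule 105): 01100101
Gen 8 (rule 109): 01100111
Gen 9 (rule 105): 01100101
Gen 10 (rule 109): 01100111
Gen 11 (rule 105): 01100101

Answer: never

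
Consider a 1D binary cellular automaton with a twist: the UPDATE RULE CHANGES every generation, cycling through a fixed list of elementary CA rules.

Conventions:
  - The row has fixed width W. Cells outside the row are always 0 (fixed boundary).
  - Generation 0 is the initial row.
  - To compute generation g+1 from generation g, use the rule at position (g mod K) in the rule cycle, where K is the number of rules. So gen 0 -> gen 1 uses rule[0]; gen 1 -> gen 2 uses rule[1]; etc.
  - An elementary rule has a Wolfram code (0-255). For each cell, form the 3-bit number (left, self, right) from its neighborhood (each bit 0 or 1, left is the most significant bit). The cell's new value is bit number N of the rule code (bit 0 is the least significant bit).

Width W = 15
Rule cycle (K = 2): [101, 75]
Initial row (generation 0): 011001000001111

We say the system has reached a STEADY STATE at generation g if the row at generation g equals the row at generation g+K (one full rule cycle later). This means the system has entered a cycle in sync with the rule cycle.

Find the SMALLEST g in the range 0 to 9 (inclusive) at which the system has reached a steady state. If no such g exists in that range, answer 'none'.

Answer: none

Derivation:
Gen 0: 011001000001111
Gen 1 (rule 101): 001001011100001
Gen 2 (rule 75): 110010010101110
Gen 3 (rule 101): 010010011110010
Gen 4 (rule 75): 100100110010100
Gen 5 (rule 101): 100100010011101
Gen 6 (rule 75): 001001100110100
Gen 7 (rule 101): 101000100011101
Gen 8 (rule 75): 000011001110100
Gen 9 (rule 101): 111001000011101
Gen 10 (rule 75): 101010011110100
Gen 11 (rule 101): 111110000011101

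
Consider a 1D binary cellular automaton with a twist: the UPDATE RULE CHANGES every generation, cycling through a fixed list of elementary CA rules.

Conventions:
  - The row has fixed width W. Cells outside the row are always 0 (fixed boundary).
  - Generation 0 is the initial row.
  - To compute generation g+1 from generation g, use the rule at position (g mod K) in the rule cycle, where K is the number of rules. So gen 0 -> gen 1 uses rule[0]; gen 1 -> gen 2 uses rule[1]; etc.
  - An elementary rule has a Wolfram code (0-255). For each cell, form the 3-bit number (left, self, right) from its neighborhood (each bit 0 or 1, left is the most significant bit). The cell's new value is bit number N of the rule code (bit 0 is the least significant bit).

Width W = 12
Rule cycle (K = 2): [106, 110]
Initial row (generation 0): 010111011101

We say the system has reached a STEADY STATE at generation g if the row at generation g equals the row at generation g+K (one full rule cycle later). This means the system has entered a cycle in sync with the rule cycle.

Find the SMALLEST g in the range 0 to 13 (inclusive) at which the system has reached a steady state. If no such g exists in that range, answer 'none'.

Answer: none

Derivation:
Gen 0: 010111011101
Gen 1 (rule 106): 101101110110
Gen 2 (rule 110): 111111011110
Gen 3 (rule 106): 100001110010
Gen 4 (rule 110): 100011010110
Gen 5 (rule 106): 000111101110
Gen 6 (rule 110): 001100111010
Gen 7 (rule 106): 011101101100
Gen 8 (rule 110): 110111111100
Gen 9 (rule 106): 111100000100
Gen 10 (rule 110): 100100001100
Gen 11 (rule 106): 001000011100
Gen 12 (rule 110): 011000110100
Gen 13 (rule 106): 111001111000
Gen 14 (rule 110): 101011001000
Gen 15 (rule 106): 010111010000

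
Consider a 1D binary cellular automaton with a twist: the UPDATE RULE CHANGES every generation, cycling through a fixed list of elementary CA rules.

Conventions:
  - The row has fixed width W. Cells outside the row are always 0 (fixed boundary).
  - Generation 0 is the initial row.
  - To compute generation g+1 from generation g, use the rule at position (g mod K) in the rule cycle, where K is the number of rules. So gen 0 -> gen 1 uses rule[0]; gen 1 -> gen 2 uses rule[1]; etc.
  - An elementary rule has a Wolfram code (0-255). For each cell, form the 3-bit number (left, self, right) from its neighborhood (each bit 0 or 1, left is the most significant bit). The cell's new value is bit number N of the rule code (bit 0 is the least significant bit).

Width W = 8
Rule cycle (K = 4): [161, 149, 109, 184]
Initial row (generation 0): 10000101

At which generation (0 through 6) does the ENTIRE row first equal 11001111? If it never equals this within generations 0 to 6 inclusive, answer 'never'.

Gen 0: 10000101
Gen 1 (rule 161): 00110010
Gen 2 (rule 149): 10001011
Gen 3 (rule 109): 10101111
Gen 4 (rule 184): 01011110
Gen 5 (rule 161): 00101100
Gen 6 (rule 149): 10100011

Answer: never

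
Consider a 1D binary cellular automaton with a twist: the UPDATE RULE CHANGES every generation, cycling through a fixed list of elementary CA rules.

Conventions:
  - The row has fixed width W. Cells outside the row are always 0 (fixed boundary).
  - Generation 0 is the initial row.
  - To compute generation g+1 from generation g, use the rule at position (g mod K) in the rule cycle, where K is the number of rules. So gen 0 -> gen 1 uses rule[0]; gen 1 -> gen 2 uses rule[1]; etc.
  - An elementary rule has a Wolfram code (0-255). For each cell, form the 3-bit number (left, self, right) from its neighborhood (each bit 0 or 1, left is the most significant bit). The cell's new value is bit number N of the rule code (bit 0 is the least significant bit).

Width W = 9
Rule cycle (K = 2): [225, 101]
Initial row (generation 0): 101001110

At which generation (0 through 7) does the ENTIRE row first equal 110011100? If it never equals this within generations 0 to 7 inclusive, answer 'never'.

Answer: never

Derivation:
Gen 0: 101001110
Gen 1 (rule 225): 010000110
Gen 2 (rule 101): 010110010
Gen 3 (rule 225): 001010000
Gen 4 (rule 101): 101110111
Gen 5 (rule 225): 010111011
Gen 6 (rule 101): 011001101
Gen 7 (rule 225): 001000110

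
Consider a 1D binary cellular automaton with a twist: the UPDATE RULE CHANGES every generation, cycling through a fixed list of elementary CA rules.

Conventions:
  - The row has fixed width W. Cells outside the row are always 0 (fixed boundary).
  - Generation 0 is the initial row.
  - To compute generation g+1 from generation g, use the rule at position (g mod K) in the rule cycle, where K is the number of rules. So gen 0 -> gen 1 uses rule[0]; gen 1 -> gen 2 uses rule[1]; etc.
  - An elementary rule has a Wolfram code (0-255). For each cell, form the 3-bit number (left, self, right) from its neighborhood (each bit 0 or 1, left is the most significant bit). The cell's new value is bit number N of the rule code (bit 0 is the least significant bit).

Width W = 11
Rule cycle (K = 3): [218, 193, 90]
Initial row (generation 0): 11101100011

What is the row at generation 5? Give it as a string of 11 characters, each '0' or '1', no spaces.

Answer: 01111111111

Derivation:
Gen 0: 11101100011
Gen 1 (rule 218): 11101110111
Gen 2 (rule 193): 01100110011
Gen 3 (rule 90): 11111111111
Gen 4 (rule 218): 11111111111
Gen 5 (rule 193): 01111111111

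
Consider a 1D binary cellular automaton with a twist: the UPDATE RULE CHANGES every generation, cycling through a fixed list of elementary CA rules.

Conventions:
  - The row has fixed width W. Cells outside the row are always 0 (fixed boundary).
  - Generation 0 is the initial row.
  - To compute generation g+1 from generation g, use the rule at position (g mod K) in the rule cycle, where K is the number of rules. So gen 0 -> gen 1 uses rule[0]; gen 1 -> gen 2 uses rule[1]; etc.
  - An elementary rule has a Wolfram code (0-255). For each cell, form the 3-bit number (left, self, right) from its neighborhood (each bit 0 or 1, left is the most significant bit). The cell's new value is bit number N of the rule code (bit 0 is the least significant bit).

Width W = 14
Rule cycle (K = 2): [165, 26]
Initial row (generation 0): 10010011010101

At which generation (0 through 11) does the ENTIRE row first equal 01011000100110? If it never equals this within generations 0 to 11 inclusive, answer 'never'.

Gen 0: 10010011010101
Gen 1 (rule 165): 10010000111111
Gen 2 (rule 26): 01101001100000
Gen 3 (rule 165): 00011000001111
Gen 4 (rule 26): 00110100011000
Gen 5 (rule 165): 10001101000011
Gen 6 (rule 26): 01011000100110
Gen 7 (rule 165): 01100010100000
Gen 8 (rule 26): 11010100010000
Gen 9 (rule 165): 00111101010111
Gen 10 (rule 26): 01100000000100
Gen 11 (rule 165): 00001111110101

Answer: 6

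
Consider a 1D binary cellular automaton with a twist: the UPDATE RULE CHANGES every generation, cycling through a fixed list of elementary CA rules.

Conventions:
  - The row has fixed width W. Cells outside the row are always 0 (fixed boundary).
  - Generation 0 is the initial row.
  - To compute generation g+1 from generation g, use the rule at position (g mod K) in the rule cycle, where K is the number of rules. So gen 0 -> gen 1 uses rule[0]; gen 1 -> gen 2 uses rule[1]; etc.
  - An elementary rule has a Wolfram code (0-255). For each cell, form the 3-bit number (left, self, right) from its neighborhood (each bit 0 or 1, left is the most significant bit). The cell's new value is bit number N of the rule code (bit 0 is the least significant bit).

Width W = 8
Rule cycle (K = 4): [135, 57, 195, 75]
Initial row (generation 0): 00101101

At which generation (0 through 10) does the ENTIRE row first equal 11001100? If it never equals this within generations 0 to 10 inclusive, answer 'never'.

Gen 0: 00101101
Gen 1 (rule 135): 11100001
Gen 2 (rule 57): 10011100
Gen 3 (rule 195): 00101101
Gen 4 (rule 75): 11001100
Gen 5 (rule 135): 00010001
Gen 6 (rule 57): 11001100
Gen 7 (rule 195): 01010101
Gen 8 (rule 75): 10000000
Gen 9 (rule 135): 10111111
Gen 10 (rule 57): 01100000

Answer: 4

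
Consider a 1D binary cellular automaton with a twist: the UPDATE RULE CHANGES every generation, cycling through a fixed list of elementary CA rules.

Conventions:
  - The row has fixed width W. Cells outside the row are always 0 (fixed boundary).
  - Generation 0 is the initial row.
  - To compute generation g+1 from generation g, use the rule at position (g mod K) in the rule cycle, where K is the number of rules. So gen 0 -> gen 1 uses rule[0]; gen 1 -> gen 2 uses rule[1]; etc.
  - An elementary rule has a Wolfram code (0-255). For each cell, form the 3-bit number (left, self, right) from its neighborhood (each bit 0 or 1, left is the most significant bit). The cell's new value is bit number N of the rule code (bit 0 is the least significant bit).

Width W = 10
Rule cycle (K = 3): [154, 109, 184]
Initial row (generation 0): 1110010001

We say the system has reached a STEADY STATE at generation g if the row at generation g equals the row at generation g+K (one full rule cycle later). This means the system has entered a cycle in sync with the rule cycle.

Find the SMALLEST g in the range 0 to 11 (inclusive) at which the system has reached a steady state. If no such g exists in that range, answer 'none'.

Answer: none

Derivation:
Gen 0: 1110010001
Gen 1 (rule 154): 1101101010
Gen 2 (rule 109): 1111111110
Gen 3 (rule 184): 1111111101
Gen 4 (rule 154): 1111111000
Gen 5 (rule 109): 1000001011
Gen 6 (rule 184): 0100000110
Gen 7 (rule 154): 1010001101
Gen 8 (rule 109): 1110101111
Gen 9 (rule 184): 1101011110
Gen 10 (rule 154): 1000011101
Gen 11 (rule 109): 1011010111
Gen 12 (rule 184): 0110101110
Gen 13 (rule 154): 1100001101
Gen 14 (rule 109): 1101101111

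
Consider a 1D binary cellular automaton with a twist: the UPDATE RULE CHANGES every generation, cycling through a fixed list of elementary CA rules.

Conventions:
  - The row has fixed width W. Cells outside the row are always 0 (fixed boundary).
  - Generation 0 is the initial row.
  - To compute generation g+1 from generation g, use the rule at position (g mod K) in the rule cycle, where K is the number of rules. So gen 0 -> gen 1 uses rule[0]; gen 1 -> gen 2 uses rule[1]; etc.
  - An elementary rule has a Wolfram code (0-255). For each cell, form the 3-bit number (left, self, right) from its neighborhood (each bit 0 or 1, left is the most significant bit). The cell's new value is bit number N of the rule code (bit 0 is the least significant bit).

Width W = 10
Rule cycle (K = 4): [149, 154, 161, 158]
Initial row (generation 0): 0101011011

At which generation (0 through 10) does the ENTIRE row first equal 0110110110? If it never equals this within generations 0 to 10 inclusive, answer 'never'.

Answer: 8

Derivation:
Gen 0: 0101011011
Gen 1 (rule 149): 0101000000
Gen 2 (rule 154): 1000100000
Gen 3 (rule 161): 0010001111
Gen 4 (rule 158): 0111011110
Gen 5 (rule 149): 0010001101
Gen 6 (rule 154): 0101011000
Gen 7 (rule 161): 0010100011
Gen 8 (rule 158): 0110110110
Gen 9 (rule 149): 0000000001
Gen 10 (rule 154): 0000000010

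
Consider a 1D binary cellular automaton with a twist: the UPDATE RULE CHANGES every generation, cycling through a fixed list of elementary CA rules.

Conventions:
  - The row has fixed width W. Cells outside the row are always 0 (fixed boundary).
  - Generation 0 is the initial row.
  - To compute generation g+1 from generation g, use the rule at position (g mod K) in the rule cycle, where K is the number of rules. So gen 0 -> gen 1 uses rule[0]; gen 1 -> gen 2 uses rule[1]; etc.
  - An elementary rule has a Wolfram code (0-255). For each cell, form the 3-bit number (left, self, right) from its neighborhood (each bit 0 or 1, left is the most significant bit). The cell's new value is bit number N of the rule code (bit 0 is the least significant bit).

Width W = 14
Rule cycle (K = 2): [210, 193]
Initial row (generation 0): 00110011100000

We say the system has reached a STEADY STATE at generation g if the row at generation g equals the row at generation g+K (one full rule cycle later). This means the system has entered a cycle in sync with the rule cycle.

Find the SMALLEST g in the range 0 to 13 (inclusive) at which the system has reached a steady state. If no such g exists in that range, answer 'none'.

Answer: none

Derivation:
Gen 0: 00110011100000
Gen 1 (rule 210): 01011101110000
Gen 2 (rule 193): 00001100110111
Gen 3 (rule 210): 00010111010011
Gen 4 (rule 193): 11000011000001
Gen 5 (rule 210): 01100101100010
Gen 6 (rule 193): 00100000101000
Gen 7 (rule 210): 01010001000100
Gen 8 (rule 193): 00000100010001
Gen 9 (rule 210): 00001010101010
Gen 10 (rule 193): 11100000000000
Gen 11 (rule 210): 01110000000000
Gen 12 (rule 193): 00110111111111
Gen 13 (rule 210): 01010011111111
Gen 14 (rule 193): 00000001111111
Gen 15 (rule 210): 00000010111111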